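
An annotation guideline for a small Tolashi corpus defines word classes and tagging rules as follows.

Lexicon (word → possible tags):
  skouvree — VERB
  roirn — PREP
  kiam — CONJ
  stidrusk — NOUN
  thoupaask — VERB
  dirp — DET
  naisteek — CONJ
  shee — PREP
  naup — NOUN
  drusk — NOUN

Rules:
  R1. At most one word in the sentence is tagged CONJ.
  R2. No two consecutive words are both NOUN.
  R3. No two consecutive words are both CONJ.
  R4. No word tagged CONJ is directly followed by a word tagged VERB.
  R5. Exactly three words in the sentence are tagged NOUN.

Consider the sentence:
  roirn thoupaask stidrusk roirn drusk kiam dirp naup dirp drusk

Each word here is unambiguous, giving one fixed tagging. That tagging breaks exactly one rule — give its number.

Fixed tagging: PREP VERB NOUN PREP NOUN CONJ DET NOUN DET NOUN.
Checking each rule: R1 holds, R2 holds, R3 holds, R4 holds, R5 violated.
Only rule 5 fails.

5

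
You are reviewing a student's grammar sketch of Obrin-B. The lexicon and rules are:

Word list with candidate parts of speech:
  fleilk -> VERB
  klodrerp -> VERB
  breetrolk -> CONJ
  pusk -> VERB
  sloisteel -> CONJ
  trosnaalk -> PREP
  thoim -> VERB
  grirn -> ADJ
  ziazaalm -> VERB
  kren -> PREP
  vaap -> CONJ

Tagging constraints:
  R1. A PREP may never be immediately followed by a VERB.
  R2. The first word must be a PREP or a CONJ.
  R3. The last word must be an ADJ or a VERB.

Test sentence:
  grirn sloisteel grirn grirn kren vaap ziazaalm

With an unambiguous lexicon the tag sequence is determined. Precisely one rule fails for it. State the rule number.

Fixed tagging: ADJ CONJ ADJ ADJ PREP CONJ VERB.
Applying the rules: R1 holds, R2 violated, R3 holds.
Only rule 2 fails.

2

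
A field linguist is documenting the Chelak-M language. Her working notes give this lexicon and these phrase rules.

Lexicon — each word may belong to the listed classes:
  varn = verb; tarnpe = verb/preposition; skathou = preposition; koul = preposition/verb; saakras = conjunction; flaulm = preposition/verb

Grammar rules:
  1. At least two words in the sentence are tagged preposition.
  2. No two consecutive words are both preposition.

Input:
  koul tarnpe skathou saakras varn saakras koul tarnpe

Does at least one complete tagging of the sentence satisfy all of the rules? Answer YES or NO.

Candidates per position — 1:koul {preposition,verb}; 2:tarnpe {verb,preposition}; 3:skathou {preposition}; 4:saakras {conjunction}; 5:varn {verb}; 6:saakras {conjunction}; 7:koul {preposition,verb}; 8:tarnpe {verb,preposition}.
One satisfying assignment: preposition verb preposition conjunction verb conjunction preposition verb.
Checking: rule 1 satisfied; rule 2 satisfied.

YES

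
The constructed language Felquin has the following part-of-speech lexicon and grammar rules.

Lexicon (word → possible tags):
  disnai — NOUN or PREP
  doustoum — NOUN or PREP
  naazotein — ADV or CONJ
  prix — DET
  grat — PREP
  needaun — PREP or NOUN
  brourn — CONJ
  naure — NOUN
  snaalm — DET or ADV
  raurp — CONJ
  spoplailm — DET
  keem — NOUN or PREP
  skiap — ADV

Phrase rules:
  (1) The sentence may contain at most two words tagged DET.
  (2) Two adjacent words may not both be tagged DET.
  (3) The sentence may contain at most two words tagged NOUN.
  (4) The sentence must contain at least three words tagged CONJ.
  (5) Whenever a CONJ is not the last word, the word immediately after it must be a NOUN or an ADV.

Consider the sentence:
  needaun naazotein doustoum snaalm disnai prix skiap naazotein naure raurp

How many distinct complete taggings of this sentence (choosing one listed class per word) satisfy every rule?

2

Candidates per position — 1:needaun {PREP,NOUN}; 2:naazotein {ADV,CONJ}; 3:doustoum {NOUN,PREP}; 4:snaalm {DET,ADV}; 5:disnai {NOUN,PREP}; 6:prix {DET}; 7:skiap {ADV}; 8:naazotein {ADV,CONJ}; 9:naure {NOUN}; 10:raurp {CONJ}.
There are 64 candidate sequences in total.
The sequences that satisfy every rule: PREP CONJ NOUN DET PREP DET ADV CONJ NOUN CONJ; PREP CONJ NOUN ADV PREP DET ADV CONJ NOUN CONJ.
Count = 2.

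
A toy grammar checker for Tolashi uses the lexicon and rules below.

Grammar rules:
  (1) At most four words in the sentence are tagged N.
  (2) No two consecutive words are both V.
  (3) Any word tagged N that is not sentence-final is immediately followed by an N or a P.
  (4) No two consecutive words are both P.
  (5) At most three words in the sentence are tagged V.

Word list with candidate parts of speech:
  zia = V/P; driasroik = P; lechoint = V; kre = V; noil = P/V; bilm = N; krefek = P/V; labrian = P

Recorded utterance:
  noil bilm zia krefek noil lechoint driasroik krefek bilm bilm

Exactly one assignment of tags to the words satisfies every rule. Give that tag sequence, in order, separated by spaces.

Candidates per position — 1:noil {P,V}; 2:bilm {N}; 3:zia {V,P}; 4:krefek {P,V}; 5:noil {P,V}; 6:lechoint {V}; 7:driasroik {P}; 8:krefek {P,V}; 9:bilm {N}; 10:bilm {N}.
If word 3 were V, no tagging could satisfy rule 3; so word 3 is P.
If word 4 were P, no tagging could satisfy rule 4; so word 4 is V.
If word 5 were V, no tagging could satisfy rule 2; so word 5 is P.
If word 8 were P, no tagging could satisfy rule 4; so word 8 is V.
If word 1 were V, no tagging could satisfy rule 5; so word 1 is P.
The only consistent sequence is: P N P V P V P V N N.
Verifying each rule — rule 1 holds; rule 2 holds; rule 3 holds; rule 4 holds; rule 5 holds.

P N P V P V P V N N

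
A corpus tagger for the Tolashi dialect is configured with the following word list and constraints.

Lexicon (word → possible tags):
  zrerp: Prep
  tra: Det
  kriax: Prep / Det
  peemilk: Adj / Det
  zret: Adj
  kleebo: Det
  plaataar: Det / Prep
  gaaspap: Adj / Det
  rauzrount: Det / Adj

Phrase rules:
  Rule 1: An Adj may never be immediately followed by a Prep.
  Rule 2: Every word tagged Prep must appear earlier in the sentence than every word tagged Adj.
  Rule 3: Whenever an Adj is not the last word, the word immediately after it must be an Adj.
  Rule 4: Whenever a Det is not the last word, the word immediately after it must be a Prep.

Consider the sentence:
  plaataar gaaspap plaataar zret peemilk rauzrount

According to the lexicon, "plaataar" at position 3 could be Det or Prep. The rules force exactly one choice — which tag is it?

Candidates per position — 1:plaataar {Det,Prep}; 2:gaaspap {Adj,Det}; 3:plaataar {Det,Prep}; 4:zret {Adj}; 5:peemilk {Adj,Det}; 6:rauzrount {Det,Adj}.
Word 1 cannot be Det — rule 4 would then fail for every completion. It is Prep.
Word 2 cannot be Adj — rule 3 would then fail for every completion. It is Det.
Word 3 cannot be Det — rule 4 would then fail for every completion. It is Prep.
Word 5 cannot be Det — rule 3 would then fail for every completion. It is Adj.
Word 6 cannot be Det — rule 3 would then fail for every completion. It is Adj.
The only consistent sequence is: Prep Det Prep Adj Adj Adj.
Verifying each rule — rule 1 holds; rule 2 holds; rule 3 holds; rule 4 holds.

Prep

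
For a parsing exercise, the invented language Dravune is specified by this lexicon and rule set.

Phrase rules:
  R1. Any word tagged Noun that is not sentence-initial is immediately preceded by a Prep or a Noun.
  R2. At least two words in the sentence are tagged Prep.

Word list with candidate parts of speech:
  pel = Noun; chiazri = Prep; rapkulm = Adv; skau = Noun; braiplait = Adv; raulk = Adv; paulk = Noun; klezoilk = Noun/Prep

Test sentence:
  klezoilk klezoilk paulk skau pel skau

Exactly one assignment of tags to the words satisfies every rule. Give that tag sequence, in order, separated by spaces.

Prep Prep Noun Noun Noun Noun

Candidates per position — 1:klezoilk {Noun,Prep}; 2:klezoilk {Noun,Prep}; 3:paulk {Noun}; 4:skau {Noun}; 5:pel {Noun}; 6:skau {Noun}.
Word 1 cannot be Noun — rule 2 would then fail for every completion. It is Prep.
Word 2 cannot be Noun — rule 2 would then fail for every completion. It is Prep.
So the tagging must be: Prep Prep Noun Noun Noun Noun.
Check: rule 1 holds; rule 2 holds.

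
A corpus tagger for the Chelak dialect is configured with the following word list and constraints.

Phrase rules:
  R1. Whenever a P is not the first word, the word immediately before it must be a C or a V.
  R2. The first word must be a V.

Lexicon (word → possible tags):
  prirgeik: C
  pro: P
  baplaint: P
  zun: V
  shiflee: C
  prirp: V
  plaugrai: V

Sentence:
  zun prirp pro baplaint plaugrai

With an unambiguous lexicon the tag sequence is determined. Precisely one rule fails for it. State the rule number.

Fixed tagging: V V P P V.
Checking each rule: R1 ✗, R2 ✓.
Only rule 1 fails.

1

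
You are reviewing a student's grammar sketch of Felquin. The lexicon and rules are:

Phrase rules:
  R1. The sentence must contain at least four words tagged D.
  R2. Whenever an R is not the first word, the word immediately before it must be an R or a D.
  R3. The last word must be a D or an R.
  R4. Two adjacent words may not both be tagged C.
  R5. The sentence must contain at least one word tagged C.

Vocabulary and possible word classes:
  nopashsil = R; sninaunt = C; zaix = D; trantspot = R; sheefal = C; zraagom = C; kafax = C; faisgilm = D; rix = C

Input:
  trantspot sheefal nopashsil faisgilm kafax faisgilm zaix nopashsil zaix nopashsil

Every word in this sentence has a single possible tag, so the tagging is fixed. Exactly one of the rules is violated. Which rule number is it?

2

Fixed tagging: R C R D C D D R D R.
Checking each rule: R1 pass, R2 fail, R3 pass, R4 pass, R5 pass.
Only rule 2 fails.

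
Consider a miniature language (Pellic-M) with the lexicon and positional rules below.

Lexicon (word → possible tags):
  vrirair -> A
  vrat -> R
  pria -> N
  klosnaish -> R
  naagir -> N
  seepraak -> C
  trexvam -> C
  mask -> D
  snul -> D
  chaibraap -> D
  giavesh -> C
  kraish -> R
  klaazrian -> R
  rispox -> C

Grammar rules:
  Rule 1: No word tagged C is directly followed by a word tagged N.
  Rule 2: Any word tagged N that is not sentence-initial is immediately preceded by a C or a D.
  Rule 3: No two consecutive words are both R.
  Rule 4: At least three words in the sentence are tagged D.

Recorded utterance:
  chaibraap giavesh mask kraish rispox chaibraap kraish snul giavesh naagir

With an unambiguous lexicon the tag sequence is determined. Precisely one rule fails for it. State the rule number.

Fixed tagging: D C D R C D R D C N.
Rule check: R1 violated, R2 holds, R3 holds, R4 holds.
Only rule 1 fails.

1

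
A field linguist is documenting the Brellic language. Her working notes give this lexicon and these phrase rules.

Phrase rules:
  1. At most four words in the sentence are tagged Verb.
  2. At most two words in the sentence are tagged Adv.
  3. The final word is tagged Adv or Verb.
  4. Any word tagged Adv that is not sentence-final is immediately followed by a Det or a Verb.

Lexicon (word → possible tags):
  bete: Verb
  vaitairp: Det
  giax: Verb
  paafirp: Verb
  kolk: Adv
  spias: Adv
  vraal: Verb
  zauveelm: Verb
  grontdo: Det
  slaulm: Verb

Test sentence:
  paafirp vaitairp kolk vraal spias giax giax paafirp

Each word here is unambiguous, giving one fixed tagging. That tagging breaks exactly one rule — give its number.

Fixed tagging: Verb Det Adv Verb Adv Verb Verb Verb.
Applying the rules: R1 fails, R2 ok, R3 ok, R4 ok.
Only rule 1 fails.

1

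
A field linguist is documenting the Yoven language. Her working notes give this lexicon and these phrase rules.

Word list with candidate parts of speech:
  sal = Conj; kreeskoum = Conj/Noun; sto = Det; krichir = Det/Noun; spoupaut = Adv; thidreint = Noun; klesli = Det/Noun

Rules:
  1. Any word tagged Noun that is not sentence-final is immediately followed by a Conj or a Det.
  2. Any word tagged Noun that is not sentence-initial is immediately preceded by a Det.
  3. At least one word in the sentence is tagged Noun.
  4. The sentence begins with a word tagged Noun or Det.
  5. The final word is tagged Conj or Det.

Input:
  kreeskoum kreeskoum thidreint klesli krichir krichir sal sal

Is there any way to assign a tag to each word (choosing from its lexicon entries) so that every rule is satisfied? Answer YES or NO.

Candidates per position — 1:kreeskoum {Conj,Noun}; 2:kreeskoum {Conj,Noun}; 3:thidreint {Noun}; 4:klesli {Det,Noun}; 5:krichir {Det,Noun}; 6:krichir {Det,Noun}; 7:sal {Conj}; 8:sal {Conj}.
Rule 2 cannot be satisfied by any choice of tags from the lexicon.
So there is no consistent tagging.

NO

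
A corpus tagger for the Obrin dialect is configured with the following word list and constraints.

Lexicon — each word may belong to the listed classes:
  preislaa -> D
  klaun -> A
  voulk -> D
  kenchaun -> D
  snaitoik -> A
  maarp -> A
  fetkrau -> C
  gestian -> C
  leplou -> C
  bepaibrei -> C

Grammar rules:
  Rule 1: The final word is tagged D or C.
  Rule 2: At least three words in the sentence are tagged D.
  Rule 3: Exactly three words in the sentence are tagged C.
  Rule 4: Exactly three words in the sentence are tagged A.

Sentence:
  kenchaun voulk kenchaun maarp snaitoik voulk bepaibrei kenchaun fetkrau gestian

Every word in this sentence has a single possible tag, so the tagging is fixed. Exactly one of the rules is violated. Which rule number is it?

Fixed tagging: D D D A A D C D C C.
Checking each rule: R1 ok, R2 ok, R3 ok, R4 fails.
Only rule 4 fails.

4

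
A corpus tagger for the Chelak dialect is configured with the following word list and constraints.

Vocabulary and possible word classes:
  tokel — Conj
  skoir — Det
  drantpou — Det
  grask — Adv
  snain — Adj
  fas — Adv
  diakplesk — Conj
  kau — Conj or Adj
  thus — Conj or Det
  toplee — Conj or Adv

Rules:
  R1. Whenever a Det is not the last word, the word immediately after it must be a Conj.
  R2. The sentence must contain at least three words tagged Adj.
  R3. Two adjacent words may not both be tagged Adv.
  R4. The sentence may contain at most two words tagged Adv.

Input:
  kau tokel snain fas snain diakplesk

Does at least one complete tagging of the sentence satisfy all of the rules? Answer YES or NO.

YES

Candidates per position — 1:kau {Conj,Adj}; 2:tokel {Conj}; 3:snain {Adj}; 4:fas {Adv}; 5:snain {Adj}; 6:diakplesk {Conj}.
One satisfying assignment: Adj Conj Adj Adv Adj Conj.
Check: rule 1 holds; rule 2 holds; rule 3 holds; rule 4 holds.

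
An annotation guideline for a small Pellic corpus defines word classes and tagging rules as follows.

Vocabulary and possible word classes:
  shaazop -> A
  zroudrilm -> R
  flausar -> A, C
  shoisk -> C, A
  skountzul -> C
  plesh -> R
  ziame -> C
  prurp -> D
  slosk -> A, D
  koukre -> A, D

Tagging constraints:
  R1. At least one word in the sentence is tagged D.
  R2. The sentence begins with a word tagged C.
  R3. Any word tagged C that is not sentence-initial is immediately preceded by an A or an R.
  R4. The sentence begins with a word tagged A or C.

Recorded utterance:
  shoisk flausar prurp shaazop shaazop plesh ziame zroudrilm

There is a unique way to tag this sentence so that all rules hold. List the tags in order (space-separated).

Candidates per position — 1:shoisk {C,A}; 2:flausar {A,C}; 3:prurp {D}; 4:shaazop {A}; 5:shaazop {A}; 6:plesh {R}; 7:ziame {C}; 8:zroudrilm {R}.
Position 1: tagging it A would leave rule 2 unsatisfiable, so it must be C.
Position 2: tagging it C would leave rule 3 unsatisfiable, so it must be A.
The unique satisfying tagging is: C A D A A R C R.
Rule-by-rule: rule 1 satisfied; rule 2 satisfied; rule 3 satisfied; rule 4 satisfied.

C A D A A R C R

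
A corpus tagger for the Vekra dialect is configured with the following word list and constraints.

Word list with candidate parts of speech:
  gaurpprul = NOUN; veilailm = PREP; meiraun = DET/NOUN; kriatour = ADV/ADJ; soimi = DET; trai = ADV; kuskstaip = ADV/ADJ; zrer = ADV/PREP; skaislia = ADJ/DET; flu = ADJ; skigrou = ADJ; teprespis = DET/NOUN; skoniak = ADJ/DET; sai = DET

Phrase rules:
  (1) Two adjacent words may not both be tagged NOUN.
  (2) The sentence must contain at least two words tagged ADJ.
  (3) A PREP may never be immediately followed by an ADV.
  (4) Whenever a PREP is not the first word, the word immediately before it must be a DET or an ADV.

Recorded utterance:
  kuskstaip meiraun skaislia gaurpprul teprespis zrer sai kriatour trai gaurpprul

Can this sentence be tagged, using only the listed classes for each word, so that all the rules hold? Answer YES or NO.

Candidates per position — 1:kuskstaip {ADV,ADJ}; 2:meiraun {DET,NOUN}; 3:skaislia {ADJ,DET}; 4:gaurpprul {NOUN}; 5:teprespis {DET,NOUN}; 6:zrer {ADV,PREP}; 7:sai {DET}; 8:kriatour {ADV,ADJ}; 9:trai {ADV}; 10:gaurpprul {NOUN}.
One satisfying assignment: ADV DET ADJ NOUN DET PREP DET ADJ ADV NOUN.
Check: rule 1 ✓; rule 2 ✓; rule 3 ✓; rule 4 ✓.

YES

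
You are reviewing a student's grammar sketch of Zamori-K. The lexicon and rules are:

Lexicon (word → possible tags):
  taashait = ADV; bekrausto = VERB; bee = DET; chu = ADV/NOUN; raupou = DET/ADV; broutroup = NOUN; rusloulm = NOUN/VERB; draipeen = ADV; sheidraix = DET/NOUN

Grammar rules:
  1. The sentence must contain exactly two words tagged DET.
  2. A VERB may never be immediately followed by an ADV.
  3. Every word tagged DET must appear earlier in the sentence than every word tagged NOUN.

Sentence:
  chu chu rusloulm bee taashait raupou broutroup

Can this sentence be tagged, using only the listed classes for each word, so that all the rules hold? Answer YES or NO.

YES

Candidates per position — 1:chu {ADV,NOUN}; 2:chu {ADV,NOUN}; 3:rusloulm {NOUN,VERB}; 4:bee {DET}; 5:taashait {ADV}; 6:raupou {DET,ADV}; 7:broutroup {NOUN}.
One satisfying assignment: ADV ADV VERB DET ADV DET NOUN.
Verifying each rule — rule 1 holds; rule 2 holds; rule 3 holds.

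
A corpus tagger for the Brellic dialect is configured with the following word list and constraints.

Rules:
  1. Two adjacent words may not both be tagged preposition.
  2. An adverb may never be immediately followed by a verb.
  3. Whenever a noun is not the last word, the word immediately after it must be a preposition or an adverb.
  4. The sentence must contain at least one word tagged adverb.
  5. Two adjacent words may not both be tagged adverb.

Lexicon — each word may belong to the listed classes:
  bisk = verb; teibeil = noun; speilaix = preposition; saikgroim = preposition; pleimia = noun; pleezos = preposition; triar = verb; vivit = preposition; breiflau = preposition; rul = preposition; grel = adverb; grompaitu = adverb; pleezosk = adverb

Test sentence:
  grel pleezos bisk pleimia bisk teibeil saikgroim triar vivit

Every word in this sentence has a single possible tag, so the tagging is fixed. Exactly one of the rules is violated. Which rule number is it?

3

Fixed tagging: adverb preposition verb noun verb noun preposition verb preposition.
Applying the rules: R1 ✓, R2 ✓, R3 ✗, R4 ✓, R5 ✓.
Only rule 3 fails.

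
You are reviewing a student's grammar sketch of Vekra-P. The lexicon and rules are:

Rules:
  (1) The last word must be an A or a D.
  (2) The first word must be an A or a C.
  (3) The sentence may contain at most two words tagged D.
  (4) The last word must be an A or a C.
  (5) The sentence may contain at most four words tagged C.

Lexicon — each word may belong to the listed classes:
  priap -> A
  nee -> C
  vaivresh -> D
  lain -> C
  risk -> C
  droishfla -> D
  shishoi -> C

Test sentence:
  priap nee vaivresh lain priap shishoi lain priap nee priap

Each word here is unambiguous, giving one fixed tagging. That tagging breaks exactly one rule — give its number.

Fixed tagging: A C D C A C C A C A.
Checking each rule: R1 ok, R2 ok, R3 ok, R4 ok, R5 fails.
Only rule 5 fails.

5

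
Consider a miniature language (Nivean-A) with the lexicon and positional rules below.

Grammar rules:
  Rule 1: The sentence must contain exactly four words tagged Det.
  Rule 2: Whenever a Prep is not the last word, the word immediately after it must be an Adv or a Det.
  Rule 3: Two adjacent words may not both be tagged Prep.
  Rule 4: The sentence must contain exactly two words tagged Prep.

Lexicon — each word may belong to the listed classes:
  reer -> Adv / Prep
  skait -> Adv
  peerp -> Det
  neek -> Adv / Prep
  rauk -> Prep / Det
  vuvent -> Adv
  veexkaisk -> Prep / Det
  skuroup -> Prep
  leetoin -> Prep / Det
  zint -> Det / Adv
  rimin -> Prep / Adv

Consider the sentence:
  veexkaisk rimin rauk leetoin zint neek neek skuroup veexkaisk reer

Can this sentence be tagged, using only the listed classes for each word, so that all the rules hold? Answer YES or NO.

YES

Candidates per position — 1:veexkaisk {Prep,Det}; 2:rimin {Prep,Adv}; 3:rauk {Prep,Det}; 4:leetoin {Prep,Det}; 5:zint {Det,Adv}; 6:neek {Adv,Prep}; 7:neek {Adv,Prep}; 8:skuroup {Prep}; 9:veexkaisk {Prep,Det}; 10:reer {Adv,Prep}.
One satisfying assignment: Det Prep Det Det Adv Adv Adv Prep Det Adv.
Checking: rule 1 ok; rule 2 ok; rule 3 ok; rule 4 ok.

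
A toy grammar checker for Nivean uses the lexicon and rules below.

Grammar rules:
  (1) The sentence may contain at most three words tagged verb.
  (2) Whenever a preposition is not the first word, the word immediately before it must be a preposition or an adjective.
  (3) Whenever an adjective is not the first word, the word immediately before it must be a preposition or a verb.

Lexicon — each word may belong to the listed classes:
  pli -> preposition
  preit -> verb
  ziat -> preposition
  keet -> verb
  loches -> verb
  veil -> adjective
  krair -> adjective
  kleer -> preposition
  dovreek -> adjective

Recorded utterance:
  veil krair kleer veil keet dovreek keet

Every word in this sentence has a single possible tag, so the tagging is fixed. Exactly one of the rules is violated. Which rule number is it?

Fixed tagging: adjective adjective preposition adjective verb adjective verb.
Rule check: R1 pass, R2 pass, R3 fail.
Only rule 3 fails.

3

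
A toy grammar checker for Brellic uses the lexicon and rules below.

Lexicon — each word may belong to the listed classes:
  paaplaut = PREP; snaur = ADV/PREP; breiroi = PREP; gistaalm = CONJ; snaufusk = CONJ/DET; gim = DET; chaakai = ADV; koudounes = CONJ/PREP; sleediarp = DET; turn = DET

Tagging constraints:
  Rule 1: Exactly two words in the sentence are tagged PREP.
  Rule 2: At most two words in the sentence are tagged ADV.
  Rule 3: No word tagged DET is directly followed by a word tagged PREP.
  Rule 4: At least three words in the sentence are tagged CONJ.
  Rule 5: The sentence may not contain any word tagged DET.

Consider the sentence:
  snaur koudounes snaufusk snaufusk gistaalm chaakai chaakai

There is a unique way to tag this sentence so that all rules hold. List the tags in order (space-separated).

Candidates per position — 1:snaur {ADV,PREP}; 2:koudounes {CONJ,PREP}; 3:snaufusk {CONJ,DET}; 4:snaufusk {CONJ,DET}; 5:gistaalm {CONJ}; 6:chaakai {ADV}; 7:chaakai {ADV}.
Position 1: ADV is ruled out by rule 1; that leaves PREP.
Position 2: CONJ is ruled out by rule 1; that leaves PREP.
Position 3: DET is ruled out by rule 4; that leaves CONJ.
Position 4: DET is ruled out by rule 4; that leaves CONJ.
So the tagging must be: PREP PREP CONJ CONJ CONJ ADV ADV.
Checking: rule 1 ok; rule 2 ok; rule 3 ok; rule 4 ok; rule 5 ok.

PREP PREP CONJ CONJ CONJ ADV ADV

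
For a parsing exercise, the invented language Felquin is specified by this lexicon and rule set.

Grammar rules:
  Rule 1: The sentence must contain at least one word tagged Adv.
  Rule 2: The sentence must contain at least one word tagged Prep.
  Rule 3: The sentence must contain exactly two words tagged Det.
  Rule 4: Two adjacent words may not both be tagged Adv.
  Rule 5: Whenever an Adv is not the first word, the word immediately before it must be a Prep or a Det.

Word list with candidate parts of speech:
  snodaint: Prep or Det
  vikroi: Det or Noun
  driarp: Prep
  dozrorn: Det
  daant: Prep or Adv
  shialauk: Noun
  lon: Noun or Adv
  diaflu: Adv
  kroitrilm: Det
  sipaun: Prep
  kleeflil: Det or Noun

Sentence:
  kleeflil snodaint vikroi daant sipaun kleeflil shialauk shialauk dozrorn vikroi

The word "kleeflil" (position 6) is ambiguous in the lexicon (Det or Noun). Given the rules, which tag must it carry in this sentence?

Noun

Candidates per position — 1:kleeflil {Det,Noun}; 2:snodaint {Prep,Det}; 3:vikroi {Det,Noun}; 4:daant {Prep,Adv}; 5:sipaun {Prep}; 6:kleeflil {Det,Noun}; 7:shialauk {Noun}; 8:shialauk {Noun}; 9:dozrorn {Det}; 10:vikroi {Det,Noun}.
Position 4: Prep is ruled out by rule 1; that leaves Adv.
Position 3: Noun is ruled out by rule 5; that leaves Det.
Position 6: Det is ruled out by rule 3; that leaves Noun.
Position 10: Det is ruled out by rule 3; that leaves Noun.
Position 1: Det is ruled out by rule 3; that leaves Noun.
Position 2: Det is ruled out by rule 3; that leaves Prep.
So the tagging must be: Noun Prep Det Adv Prep Noun Noun Noun Det Noun.
Verifying each rule — rule 1 ok; rule 2 ok; rule 3 ok; rule 4 ok; rule 5 ok.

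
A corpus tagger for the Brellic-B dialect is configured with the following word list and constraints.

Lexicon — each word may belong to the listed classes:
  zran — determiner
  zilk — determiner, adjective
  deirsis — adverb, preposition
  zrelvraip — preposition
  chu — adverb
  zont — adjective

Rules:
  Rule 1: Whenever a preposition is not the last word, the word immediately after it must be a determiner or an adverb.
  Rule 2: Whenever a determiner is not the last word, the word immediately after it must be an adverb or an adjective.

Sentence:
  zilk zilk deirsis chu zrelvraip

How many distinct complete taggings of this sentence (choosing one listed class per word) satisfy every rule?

Candidates per position — 1:zilk {determiner,adjective}; 2:zilk {determiner,adjective}; 3:deirsis {adverb,preposition}; 4:chu {adverb}; 5:zrelvraip {preposition}.
There are 8 candidate sequences in total.
The sequences that satisfy every rule: determiner adjective adverb adverb preposition; determiner adjective preposition adverb preposition; adjective determiner adverb adverb preposition; adjective adjective adverb adverb preposition; adjective adjective preposition adverb preposition.
Count = 5.

5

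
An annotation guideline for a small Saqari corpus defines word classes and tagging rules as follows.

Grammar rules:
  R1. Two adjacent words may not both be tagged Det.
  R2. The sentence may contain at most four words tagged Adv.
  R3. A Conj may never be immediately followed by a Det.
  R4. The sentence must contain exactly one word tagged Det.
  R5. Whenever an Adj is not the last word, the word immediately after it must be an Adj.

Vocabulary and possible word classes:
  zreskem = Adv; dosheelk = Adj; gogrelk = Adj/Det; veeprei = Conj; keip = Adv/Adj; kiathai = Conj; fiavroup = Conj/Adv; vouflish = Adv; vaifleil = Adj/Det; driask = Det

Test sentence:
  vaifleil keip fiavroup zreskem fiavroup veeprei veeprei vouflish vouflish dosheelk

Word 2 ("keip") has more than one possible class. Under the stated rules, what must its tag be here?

Adv

Candidates per position — 1:vaifleil {Adj,Det}; 2:keip {Adv,Adj}; 3:fiavroup {Conj,Adv}; 4:zreskem {Adv}; 5:fiavroup {Conj,Adv}; 6:veeprei {Conj}; 7:veeprei {Conj}; 8:vouflish {Adv}; 9:vouflish {Adv}; 10:dosheelk {Adj}.
At position 1, choosing Adj makes rule 4 impossible to satisfy; hence Det.
At position 2, choosing Adj makes rule 5 impossible to satisfy; hence Adv.
At position 3, choosing Adv makes rule 2 impossible to satisfy; hence Conj.
At position 5, choosing Adv makes rule 2 impossible to satisfy; hence Conj.
The unique satisfying tagging is: Det Adv Conj Adv Conj Conj Conj Adv Adv Adj.
Checking: rule 1 ✓; rule 2 ✓; rule 3 ✓; rule 4 ✓; rule 5 ✓.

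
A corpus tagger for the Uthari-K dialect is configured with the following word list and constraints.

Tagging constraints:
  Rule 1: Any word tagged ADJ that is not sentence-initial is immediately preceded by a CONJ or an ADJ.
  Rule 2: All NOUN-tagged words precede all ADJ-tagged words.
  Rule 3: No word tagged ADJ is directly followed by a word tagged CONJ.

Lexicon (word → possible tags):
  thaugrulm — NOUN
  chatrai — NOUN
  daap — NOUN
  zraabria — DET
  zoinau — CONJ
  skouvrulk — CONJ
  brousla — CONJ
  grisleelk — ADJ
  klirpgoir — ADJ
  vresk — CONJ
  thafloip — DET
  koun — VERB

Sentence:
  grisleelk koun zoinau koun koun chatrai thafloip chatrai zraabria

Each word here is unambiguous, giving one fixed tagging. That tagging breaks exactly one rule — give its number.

2

Fixed tagging: ADJ VERB CONJ VERB VERB NOUN DET NOUN DET.
Checking each rule: R1 ok, R2 fails, R3 ok.
Only rule 2 fails.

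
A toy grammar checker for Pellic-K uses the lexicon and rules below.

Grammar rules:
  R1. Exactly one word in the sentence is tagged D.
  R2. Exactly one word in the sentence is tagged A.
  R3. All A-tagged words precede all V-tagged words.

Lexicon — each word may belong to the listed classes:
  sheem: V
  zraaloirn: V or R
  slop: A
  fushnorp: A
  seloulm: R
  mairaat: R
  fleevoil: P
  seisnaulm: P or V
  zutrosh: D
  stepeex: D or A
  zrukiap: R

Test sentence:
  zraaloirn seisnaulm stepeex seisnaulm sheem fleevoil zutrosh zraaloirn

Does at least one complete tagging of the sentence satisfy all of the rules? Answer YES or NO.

YES

Candidates per position — 1:zraaloirn {V,R}; 2:seisnaulm {P,V}; 3:stepeex {D,A}; 4:seisnaulm {P,V}; 5:sheem {V}; 6:fleevoil {P}; 7:zutrosh {D}; 8:zraaloirn {V,R}.
One satisfying assignment: R P A P V P D R.
Check: rule 1 holds; rule 2 holds; rule 3 holds.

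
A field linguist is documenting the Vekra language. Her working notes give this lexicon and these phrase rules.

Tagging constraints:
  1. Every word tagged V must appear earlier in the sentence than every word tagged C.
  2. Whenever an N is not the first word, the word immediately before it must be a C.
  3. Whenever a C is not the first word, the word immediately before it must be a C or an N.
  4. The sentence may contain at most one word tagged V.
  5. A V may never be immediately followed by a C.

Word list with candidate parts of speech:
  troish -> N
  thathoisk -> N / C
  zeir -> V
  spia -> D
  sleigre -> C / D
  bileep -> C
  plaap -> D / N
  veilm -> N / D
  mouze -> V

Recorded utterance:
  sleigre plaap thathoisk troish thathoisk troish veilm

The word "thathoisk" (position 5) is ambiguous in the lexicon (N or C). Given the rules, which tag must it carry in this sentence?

C

Candidates per position — 1:sleigre {C,D}; 2:plaap {D,N}; 3:thathoisk {N,C}; 4:troish {N}; 5:thathoisk {N,C}; 6:troish {N}; 7:veilm {N,D}.
If word 3 were N, no tagging could satisfy rule 2; so word 3 is C.
If word 5 were N, no tagging could satisfy rule 2; so word 5 is C.
If word 7 were N, no tagging could satisfy rule 2; so word 7 is D.
If word 2 were D, no tagging could satisfy rule 3; so word 2 is N.
If word 1 were D, no tagging could satisfy rule 2; so word 1 is C.
That leaves exactly one tagging: C N C N C N D.
Rule-by-rule: rule 1 holds; rule 2 holds; rule 3 holds; rule 4 holds; rule 5 holds.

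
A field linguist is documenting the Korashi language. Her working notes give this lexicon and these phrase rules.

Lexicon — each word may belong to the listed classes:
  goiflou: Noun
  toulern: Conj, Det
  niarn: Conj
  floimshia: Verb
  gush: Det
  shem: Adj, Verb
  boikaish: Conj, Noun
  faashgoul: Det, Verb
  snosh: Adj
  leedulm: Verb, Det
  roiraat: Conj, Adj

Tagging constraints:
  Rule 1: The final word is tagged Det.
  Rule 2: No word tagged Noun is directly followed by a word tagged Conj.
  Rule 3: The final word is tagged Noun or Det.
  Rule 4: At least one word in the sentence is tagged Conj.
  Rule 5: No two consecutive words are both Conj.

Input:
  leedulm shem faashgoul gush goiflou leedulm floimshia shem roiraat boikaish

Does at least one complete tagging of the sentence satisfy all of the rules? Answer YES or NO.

Candidates per position — 1:leedulm {Verb,Det}; 2:shem {Adj,Verb}; 3:faashgoul {Det,Verb}; 4:gush {Det}; 5:goiflou {Noun}; 6:leedulm {Verb,Det}; 7:floimshia {Verb}; 8:shem {Adj,Verb}; 9:roiraat {Conj,Adj}; 10:boikaish {Conj,Noun}.
Rule 1 cannot be satisfied by any choice of tags from the lexicon.
So there is no consistent tagging.

NO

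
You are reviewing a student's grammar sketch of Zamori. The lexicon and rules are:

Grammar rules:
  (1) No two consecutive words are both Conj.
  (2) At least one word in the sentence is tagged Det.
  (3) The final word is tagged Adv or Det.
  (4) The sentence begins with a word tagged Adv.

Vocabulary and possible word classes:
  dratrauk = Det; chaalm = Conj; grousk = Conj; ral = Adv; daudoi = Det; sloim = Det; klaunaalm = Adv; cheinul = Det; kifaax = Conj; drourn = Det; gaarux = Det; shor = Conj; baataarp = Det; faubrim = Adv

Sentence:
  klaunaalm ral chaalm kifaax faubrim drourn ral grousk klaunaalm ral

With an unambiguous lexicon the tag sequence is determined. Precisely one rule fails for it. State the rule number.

Fixed tagging: Adv Adv Conj Conj Adv Det Adv Conj Adv Adv.
Rule check: R1 violated, R2 holds, R3 holds, R4 holds.
Only rule 1 fails.

1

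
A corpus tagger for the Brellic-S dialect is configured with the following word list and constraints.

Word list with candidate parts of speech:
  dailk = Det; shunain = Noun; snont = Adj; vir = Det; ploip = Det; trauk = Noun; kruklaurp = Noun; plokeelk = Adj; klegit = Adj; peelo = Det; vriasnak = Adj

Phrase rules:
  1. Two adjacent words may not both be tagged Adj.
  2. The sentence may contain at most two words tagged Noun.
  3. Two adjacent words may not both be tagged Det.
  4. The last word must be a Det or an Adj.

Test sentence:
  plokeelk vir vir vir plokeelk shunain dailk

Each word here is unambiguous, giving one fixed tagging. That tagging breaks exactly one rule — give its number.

Fixed tagging: Adj Det Det Det Adj Noun Det.
Rule check: R1 ✓, R2 ✓, R3 ✗, R4 ✓.
Only rule 3 fails.

3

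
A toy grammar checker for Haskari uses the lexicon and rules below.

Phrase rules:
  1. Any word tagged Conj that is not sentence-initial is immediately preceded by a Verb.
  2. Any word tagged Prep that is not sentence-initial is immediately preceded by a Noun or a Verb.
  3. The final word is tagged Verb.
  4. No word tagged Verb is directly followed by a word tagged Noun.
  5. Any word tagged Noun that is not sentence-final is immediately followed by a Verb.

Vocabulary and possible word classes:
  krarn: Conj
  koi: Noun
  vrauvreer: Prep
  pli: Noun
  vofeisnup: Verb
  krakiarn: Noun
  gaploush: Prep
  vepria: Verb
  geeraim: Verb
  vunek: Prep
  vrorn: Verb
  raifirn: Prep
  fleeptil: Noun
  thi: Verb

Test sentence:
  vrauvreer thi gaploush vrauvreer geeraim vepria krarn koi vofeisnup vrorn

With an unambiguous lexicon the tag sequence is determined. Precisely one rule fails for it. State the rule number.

Fixed tagging: Prep Verb Prep Prep Verb Verb Conj Noun Verb Verb.
Checking each rule: R1 ✓, R2 ✗, R3 ✓, R4 ✓, R5 ✓.
Only rule 2 fails.

2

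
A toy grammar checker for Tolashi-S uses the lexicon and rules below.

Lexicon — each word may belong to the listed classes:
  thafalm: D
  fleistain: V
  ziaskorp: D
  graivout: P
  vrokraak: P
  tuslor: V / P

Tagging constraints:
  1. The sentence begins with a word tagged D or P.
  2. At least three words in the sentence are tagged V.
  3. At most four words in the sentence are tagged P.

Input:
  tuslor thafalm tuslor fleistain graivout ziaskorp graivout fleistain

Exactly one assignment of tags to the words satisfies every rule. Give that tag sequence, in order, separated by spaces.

Candidates per position — 1:tuslor {V,P}; 2:thafalm {D}; 3:tuslor {V,P}; 4:fleistain {V}; 5:graivout {P}; 6:ziaskorp {D}; 7:graivout {P}; 8:fleistain {V}.
Word 1 cannot be V — rule 1 would then fail for every completion. It is P.
Word 3 cannot be P — rule 2 would then fail for every completion. It is V.
That leaves exactly one tagging: P D V V P D P V.
Verifying each rule — rule 1 ✓; rule 2 ✓; rule 3 ✓.

P D V V P D P V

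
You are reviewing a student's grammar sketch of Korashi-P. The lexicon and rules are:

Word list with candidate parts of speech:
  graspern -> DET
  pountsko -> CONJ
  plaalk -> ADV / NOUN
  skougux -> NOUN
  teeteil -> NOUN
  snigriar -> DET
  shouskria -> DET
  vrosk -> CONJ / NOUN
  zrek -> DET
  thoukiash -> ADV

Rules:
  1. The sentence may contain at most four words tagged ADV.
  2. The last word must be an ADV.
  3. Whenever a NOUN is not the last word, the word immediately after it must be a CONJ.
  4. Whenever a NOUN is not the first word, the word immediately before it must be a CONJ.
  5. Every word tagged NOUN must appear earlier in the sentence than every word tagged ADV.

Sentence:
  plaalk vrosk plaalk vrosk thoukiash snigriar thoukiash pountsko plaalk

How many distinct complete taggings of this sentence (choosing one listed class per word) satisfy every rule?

Candidates per position — 1:plaalk {ADV,NOUN}; 2:vrosk {CONJ,NOUN}; 3:plaalk {ADV,NOUN}; 4:vrosk {CONJ,NOUN}; 5:thoukiash {ADV}; 6:snigriar {DET}; 7:thoukiash {ADV}; 8:pountsko {CONJ}; 9:plaalk {ADV,NOUN}.
There are 32 candidate sequences in total.
The sequences that satisfy every rule: NOUN CONJ ADV CONJ ADV DET ADV CONJ ADV; NOUN CONJ NOUN CONJ ADV DET ADV CONJ ADV.
Count = 2.

2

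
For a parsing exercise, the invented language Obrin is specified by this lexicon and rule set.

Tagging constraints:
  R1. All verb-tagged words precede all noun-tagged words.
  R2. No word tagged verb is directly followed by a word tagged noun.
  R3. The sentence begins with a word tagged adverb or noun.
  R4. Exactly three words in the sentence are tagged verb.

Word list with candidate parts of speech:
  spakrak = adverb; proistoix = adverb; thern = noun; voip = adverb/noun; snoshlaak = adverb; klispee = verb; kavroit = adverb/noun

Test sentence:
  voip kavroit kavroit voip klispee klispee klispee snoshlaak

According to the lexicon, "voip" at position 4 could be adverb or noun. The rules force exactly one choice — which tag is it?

adverb

Candidates per position — 1:voip {adverb,noun}; 2:kavroit {adverb,noun}; 3:kavroit {adverb,noun}; 4:voip {adverb,noun}; 5:klispee {verb}; 6:klispee {verb}; 7:klispee {verb}; 8:snoshlaak {adverb}.
If word 1 were noun, no tagging could satisfy rule 1; so word 1 is adverb.
If word 2 were noun, no tagging could satisfy rule 1; so word 2 is adverb.
If word 3 were noun, no tagging could satisfy rule 1; so word 3 is adverb.
If word 4 were noun, no tagging could satisfy rule 1; so word 4 is adverb.
The unique satisfying tagging is: adverb adverb adverb adverb verb verb verb adverb.
Verifying each rule — rule 1 holds; rule 2 holds; rule 3 holds; rule 4 holds.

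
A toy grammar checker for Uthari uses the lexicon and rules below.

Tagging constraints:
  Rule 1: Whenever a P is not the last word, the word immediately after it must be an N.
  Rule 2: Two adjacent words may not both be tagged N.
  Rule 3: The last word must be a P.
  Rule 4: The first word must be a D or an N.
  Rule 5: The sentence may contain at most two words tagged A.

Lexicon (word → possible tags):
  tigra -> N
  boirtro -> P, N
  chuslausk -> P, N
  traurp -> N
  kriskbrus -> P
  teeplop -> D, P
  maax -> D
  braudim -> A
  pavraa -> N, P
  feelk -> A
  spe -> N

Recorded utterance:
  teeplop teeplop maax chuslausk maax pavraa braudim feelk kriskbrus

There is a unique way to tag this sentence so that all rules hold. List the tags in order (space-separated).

Candidates per position — 1:teeplop {D,P}; 2:teeplop {D,P}; 3:maax {D}; 4:chuslausk {P,N}; 5:maax {D}; 6:pavraa {N,P}; 7:braudim {A}; 8:feelk {A}; 9:kriskbrus {P}.
Position 1: tagging it P would leave rule 1 unsatisfiable, so it must be D.
Position 2: tagging it P would leave rule 1 unsatisfiable, so it must be D.
Position 4: tagging it P would leave rule 1 unsatisfiable, so it must be N.
Position 6: tagging it P would leave rule 1 unsatisfiable, so it must be N.
That leaves exactly one tagging: D D D N D N A A P.
Checking: rule 1 ✓; rule 2 ✓; rule 3 ✓; rule 4 ✓; rule 5 ✓.

D D D N D N A A P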